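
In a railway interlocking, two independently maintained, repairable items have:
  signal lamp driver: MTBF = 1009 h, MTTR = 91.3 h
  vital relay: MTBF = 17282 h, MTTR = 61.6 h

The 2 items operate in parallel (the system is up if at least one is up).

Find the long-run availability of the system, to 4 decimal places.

0.9997

A(signal lamp driver) = MTBF/(MTBF+MTTR) = 1009/(1009+91.3) = 0.917023
A(vital relay) = MTBF/(MTBF+MTTR) = 17282/(17282+61.6) = 0.996448
Parallel availability: 1 − (1 − 0.917023)(1 − 0.996448) = 0.9997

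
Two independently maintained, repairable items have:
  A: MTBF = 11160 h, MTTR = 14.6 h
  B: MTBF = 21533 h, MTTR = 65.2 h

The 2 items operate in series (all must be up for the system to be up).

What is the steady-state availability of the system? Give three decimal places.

0.996

A(A) = MTBF/(MTBF+MTTR) = 11160/(11160+14.6) = 0.998693
A(B) = MTBF/(MTBF+MTTR) = 21533/(21533+65.2) = 0.996981
Series availability: 0.998693 × 0.996981 = 0.996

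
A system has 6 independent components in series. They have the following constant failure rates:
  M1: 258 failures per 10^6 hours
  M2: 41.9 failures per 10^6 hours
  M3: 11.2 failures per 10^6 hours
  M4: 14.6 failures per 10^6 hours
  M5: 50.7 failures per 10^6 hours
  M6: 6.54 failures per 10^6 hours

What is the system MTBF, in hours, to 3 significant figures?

Series of exponential components: λ_sys = Σ λ_i
λ_sys = 0.000258 + 0.0000419 + 0.0000112 + 0.0000146 + 0.0000507 + 0.00000654 = 3.8294e-04 /h
MTBF = 1 / λ_sys = 2610 h

2610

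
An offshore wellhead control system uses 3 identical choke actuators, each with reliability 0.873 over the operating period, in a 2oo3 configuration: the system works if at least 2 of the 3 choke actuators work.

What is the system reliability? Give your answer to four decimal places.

0.9557

R = Σ_{i=2}^{3} C(3,i) p^i (1−p)^{3−i} with p = 0.873
C(3,2)·0.873^2·0.127^1 = 0.290371
C(3,3)·0.873^3·0.127^0 = 0.665339
Sum = 0.9557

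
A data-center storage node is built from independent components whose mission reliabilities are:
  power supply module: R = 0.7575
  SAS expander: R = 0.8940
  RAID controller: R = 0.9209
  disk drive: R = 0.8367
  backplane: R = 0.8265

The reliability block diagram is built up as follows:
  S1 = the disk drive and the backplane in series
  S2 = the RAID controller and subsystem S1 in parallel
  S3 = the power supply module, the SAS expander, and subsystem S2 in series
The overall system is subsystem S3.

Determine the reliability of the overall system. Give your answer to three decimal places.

Series (disk drive and backplane): 0.83670 × 0.82650 = 0.69153
Parallel (RAID controller and [0.69153]): 1 − (1 − 0.92090)(1 − 0.69153) = 0.97560
Series (power supply module, SAS expander, and [0.97560]): 0.75750 × 0.89400 × 0.97560 = 0.661

0.661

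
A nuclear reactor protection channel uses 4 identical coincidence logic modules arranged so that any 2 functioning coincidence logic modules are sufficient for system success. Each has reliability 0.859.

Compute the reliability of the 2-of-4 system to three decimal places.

0.990

R = Σ_{i=2}^{4} C(4,i) p^i (1−p)^{4−i} with p = 0.859
C(4,2)·0.859^2·0.141^2 = 0.08802
C(4,3)·0.859^3·0.141^1 = 0.35749
C(4,4)·0.859^4·0.141^0 = 0.54447
Sum = 0.990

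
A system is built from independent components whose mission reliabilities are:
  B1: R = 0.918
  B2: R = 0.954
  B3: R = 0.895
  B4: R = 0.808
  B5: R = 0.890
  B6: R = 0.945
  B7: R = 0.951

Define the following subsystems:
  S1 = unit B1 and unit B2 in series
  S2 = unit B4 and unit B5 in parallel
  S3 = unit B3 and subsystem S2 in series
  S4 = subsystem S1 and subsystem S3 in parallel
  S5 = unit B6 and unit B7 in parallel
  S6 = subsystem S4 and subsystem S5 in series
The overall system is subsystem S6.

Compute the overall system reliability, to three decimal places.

0.982

Series (B1 and B2): 0.91800 × 0.95400 = 0.87577
Parallel (B4 and B5): 1 − (1 − 0.80800)(1 − 0.89000) = 0.97888
Series (B3 and [0.97888]): 0.89500 × 0.97888 = 0.87610
Parallel ([0.87577] and [0.87610]): 1 − (1 − 0.87577)(1 − 0.87610) = 0.98461
Parallel (B6 and B7): 1 − (1 − 0.94500)(1 − 0.95100) = 0.99731
Series ([0.98461] and [0.99731]): 0.98461 × 0.99731 = 0.982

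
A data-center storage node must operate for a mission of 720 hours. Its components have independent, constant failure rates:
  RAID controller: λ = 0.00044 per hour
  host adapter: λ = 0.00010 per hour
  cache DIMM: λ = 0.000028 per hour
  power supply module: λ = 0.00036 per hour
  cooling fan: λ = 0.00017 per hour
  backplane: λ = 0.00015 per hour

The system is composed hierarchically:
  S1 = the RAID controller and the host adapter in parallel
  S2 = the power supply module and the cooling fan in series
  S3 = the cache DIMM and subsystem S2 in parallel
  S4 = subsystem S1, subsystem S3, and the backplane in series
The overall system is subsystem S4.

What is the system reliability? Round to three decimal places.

R(RAID controller) = exp(−0.00044 × 720) = 0.72848
R(host adapter) = exp(−0.00010 × 720) = 0.93053
R(cache DIMM) = exp(−0.000028 × 720) = 0.98004
R(power supply module) = exp(−0.00036 × 720) = 0.77167
R(cooling fan) = exp(−0.00017 × 720) = 0.88479
R(backplane) = exp(−0.00015 × 720) = 0.89763
Parallel (RAID controller and host adapter): 1 − (1 − 0.72848)(1 − 0.93053) = 0.98114
Series (power supply module and cooling fan): 0.77167 × 0.88479 = 0.68277
Parallel (cache DIMM and [0.68277]): 1 − (1 − 0.98004)(1 − 0.68277) = 0.99367
Series ([0.98114], [0.99367], and backplane): 0.98114 × 0.99367 × 0.89763 = 0.875

0.875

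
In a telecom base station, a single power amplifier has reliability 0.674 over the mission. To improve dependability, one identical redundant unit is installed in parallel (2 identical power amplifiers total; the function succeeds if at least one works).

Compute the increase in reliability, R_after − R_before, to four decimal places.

0.2197

R_before = 0.674
R_after = 1 − (1 − 0.674)^2 = 0.8937
ΔR = 0.8937 − 0.674 = 0.2197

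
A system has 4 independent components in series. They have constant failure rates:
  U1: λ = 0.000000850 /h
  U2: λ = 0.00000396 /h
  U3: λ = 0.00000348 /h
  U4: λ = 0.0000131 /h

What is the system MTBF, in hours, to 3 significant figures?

Series of exponential components: λ_sys = Σ λ_i
λ_sys = 0.000000850 + 0.00000396 + 0.00000348 + 0.0000131 = 2.1390e-05 /h
MTBF = 1 / λ_sys = 46800 h

46800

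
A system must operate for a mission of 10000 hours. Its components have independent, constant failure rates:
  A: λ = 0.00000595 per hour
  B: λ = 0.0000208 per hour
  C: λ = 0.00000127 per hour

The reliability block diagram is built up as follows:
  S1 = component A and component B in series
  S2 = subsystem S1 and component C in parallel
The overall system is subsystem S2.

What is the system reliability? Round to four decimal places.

R(A) = exp(−0.00000595 × 10000) = 0.942236
R(B) = exp(−0.0000208 × 10000) = 0.812207
R(C) = exp(−0.00000127 × 10000) = 0.987380
Series (A and B): 0.942236 × 0.812207 = 0.765291
Parallel ([0.765291] and C): 1 − (1 − 0.765291)(1 − 0.987380) = 0.9970

0.9970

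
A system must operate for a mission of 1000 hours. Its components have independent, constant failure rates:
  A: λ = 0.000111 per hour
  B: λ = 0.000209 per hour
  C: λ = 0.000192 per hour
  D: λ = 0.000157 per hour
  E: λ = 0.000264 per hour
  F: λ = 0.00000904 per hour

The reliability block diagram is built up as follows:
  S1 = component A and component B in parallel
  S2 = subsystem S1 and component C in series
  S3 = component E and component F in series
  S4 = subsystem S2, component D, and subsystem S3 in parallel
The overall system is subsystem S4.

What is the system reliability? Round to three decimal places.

0.993

R(A) = exp(−0.000111 × 1000) = 0.89494
R(B) = exp(−0.000209 × 1000) = 0.81140
R(C) = exp(−0.000192 × 1000) = 0.82531
R(D) = exp(−0.000157 × 1000) = 0.85470
R(E) = exp(−0.000264 × 1000) = 0.76797
R(F) = exp(−0.00000904 × 1000) = 0.99100
Parallel (A and B): 1 − (1 − 0.89494)(1 − 0.81140) = 0.98019
Series ([0.98019] and C): 0.98019 × 0.82531 = 0.80896
Series (E and F): 0.76797 × 0.99100 = 0.76106
Parallel ([0.80896], D, and [0.76106]): 1 − (1 − 0.80896)(1 − 0.85470)(1 − 0.76106) = 0.993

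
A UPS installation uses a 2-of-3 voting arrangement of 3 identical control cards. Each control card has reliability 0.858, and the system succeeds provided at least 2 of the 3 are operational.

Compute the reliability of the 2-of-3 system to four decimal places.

R = Σ_{i=2}^{3} C(3,i) p^i (1−p)^{3−i} with p = 0.858
C(3,2)·0.858^2·0.142^1 = 0.313606
C(3,3)·0.858^3·0.142^0 = 0.631629
Sum = 0.9452

0.9452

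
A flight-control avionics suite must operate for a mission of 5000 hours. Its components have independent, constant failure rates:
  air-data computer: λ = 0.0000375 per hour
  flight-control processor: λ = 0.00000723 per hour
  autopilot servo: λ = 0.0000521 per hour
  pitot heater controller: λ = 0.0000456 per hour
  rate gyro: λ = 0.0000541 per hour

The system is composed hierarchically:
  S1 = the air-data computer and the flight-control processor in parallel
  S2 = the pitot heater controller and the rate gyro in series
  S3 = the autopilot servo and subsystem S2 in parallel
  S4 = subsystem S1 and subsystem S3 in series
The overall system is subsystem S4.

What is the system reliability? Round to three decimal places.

R(air-data computer) = exp(−0.0000375 × 5000) = 0.82903
R(flight-control processor) = exp(−0.00000723 × 5000) = 0.96450
R(autopilot servo) = exp(−0.0000521 × 5000) = 0.77067
R(pitot heater controller) = exp(−0.0000456 × 5000) = 0.79612
R(rate gyro) = exp(−0.0000541 × 5000) = 0.76300
Parallel (air-data computer and flight-control processor): 1 − (1 − 0.82903)(1 − 0.96450) = 0.99393
Series (pitot heater controller and rate gyro): 0.79612 × 0.76300 = 0.60744
Parallel (autopilot servo and [0.60744]): 1 − (1 − 0.77067)(1 − 0.60744) = 0.90997
Series ([0.99393] and [0.90997]): 0.99393 × 0.90997 = 0.904

0.904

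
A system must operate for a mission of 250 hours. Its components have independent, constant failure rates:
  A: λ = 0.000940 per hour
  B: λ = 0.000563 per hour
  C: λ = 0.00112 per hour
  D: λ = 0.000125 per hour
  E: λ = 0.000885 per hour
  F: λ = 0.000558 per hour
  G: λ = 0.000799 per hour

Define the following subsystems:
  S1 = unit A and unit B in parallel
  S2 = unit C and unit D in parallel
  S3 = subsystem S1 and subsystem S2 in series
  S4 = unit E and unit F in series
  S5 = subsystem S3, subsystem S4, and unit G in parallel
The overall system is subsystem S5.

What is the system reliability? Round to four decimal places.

R(A) = exp(−0.000940 × 250) = 0.790571
R(B) = exp(−0.000563 × 250) = 0.868706
R(C) = exp(−0.00112 × 250) = 0.755784
R(D) = exp(−0.000125 × 250) = 0.969233
R(E) = exp(−0.000885 × 250) = 0.801516
R(F) = exp(−0.000558 × 250) = 0.869793
R(G) = exp(−0.000799 × 250) = 0.818935
Parallel (A and B): 1 − (1 − 0.790571)(1 − 0.868706) = 0.972503
Parallel (C and D): 1 − (1 − 0.755784)(1 − 0.969233) = 0.992486
Series ([0.972503] and [0.992486]): 0.972503 × 0.992486 = 0.965196
Series (E and F): 0.801516 × 0.869793 = 0.697153
Parallel ([0.965196], [0.697153], and G): 1 − (1 − 0.965196)(1 − 0.697153)(1 − 0.818935) = 0.9981

0.9981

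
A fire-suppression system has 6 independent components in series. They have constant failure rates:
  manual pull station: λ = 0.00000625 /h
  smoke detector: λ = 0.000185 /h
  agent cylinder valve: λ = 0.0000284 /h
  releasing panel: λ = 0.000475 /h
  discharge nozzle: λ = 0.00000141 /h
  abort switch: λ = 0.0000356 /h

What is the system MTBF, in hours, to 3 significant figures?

Series of exponential components: λ_sys = Σ λ_i
λ_sys = 0.00000625 + 0.000185 + 0.0000284 + 0.000475 + 0.00000141 + 0.0000356 = 7.3166e-04 /h
MTBF = 1 / λ_sys = 1370 h

1370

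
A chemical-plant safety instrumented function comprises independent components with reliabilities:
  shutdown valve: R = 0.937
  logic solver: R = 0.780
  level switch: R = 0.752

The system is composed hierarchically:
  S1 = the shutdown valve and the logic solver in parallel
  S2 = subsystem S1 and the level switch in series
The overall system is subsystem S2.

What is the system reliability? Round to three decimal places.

Parallel (shutdown valve and logic solver): 1 − (1 − 0.93700)(1 − 0.78000) = 0.98614
Series ([0.98614] and level switch): 0.98614 × 0.75200 = 0.742

0.742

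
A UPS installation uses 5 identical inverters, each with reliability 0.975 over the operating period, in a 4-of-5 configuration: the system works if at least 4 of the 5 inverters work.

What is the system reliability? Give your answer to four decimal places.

0.9941

R = Σ_{i=4}^{5} C(5,i) p^i (1−p)^{5−i} with p = 0.975
C(5,4)·0.975^4·0.025^1 = 0.112961
C(5,5)·0.975^5·0.025^0 = 0.881096
Sum = 0.9941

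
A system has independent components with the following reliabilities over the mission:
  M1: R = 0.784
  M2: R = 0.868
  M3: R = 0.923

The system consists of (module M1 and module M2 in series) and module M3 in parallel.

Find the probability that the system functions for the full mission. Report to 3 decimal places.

Series (M1 and M2): 0.78400 × 0.86800 = 0.68051
Parallel ([0.68051] and M3): 1 − (1 − 0.68051)(1 − 0.92300) = 0.975

0.975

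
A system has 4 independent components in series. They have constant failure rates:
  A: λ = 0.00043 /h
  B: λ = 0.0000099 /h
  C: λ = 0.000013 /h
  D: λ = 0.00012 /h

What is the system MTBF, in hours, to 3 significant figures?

Series of exponential components: λ_sys = Σ λ_i
λ_sys = 0.00043 + 0.0000099 + 0.000013 + 0.00012 = 5.7290e-04 /h
MTBF = 1 / λ_sys = 1750 h

1750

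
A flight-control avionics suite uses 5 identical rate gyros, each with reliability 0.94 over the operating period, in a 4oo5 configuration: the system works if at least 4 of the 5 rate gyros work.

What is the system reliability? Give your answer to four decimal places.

R = Σ_{i=4}^{5} C(5,i) p^i (1−p)^{5−i} with p = 0.94
C(5,4)·0.94^4·0.06^1 = 0.234225
C(5,5)·0.94^5·0.06^0 = 0.733904
Sum = 0.9681

0.9681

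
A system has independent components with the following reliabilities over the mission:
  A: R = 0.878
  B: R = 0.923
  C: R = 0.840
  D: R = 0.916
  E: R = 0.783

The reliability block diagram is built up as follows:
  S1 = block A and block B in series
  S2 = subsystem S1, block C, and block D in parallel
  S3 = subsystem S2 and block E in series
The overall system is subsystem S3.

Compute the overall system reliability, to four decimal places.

Series (A and B): 0.878000 × 0.923000 = 0.810394
Parallel ([0.810394], C, and D): 1 − (1 − 0.810394)(1 − 0.840000)(1 − 0.916000) = 0.997452
Series ([0.997452] and E): 0.997452 × 0.783000 = 0.7810

0.7810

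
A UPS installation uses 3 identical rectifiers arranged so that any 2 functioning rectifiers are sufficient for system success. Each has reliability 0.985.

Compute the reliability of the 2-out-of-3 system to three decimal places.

R = Σ_{i=2}^{3} C(3,i) p^i (1−p)^{3−i} with p = 0.985
C(3,2)·0.985^2·0.015^1 = 0.04366
C(3,3)·0.985^3·0.015^0 = 0.95567
Sum = 0.999

0.999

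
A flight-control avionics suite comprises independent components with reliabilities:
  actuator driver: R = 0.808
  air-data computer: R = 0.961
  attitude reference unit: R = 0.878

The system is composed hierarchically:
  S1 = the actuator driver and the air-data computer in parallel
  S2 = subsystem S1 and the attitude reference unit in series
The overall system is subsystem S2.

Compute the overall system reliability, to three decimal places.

Parallel (actuator driver and air-data computer): 1 − (1 − 0.80800)(1 − 0.96100) = 0.99251
Series ([0.99251] and attitude reference unit): 0.99251 × 0.87800 = 0.871

0.871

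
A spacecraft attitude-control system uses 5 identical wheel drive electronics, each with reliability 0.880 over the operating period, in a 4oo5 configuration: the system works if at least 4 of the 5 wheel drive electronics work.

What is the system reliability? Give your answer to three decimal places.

R = Σ_{i=4}^{5} C(5,i) p^i (1−p)^{5−i} with p = 0.880
C(5,4)·0.880^4·0.120^1 = 0.35982
C(5,5)·0.880^5·0.120^0 = 0.52773
Sum = 0.888

0.888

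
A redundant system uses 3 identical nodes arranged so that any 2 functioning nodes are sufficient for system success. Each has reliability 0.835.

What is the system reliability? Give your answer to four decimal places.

R = Σ_{i=2}^{3} C(3,i) p^i (1−p)^{3−i} with p = 0.835
C(3,2)·0.835^2·0.165^1 = 0.345126
C(3,3)·0.835^3·0.165^0 = 0.582183
Sum = 0.9273

0.9273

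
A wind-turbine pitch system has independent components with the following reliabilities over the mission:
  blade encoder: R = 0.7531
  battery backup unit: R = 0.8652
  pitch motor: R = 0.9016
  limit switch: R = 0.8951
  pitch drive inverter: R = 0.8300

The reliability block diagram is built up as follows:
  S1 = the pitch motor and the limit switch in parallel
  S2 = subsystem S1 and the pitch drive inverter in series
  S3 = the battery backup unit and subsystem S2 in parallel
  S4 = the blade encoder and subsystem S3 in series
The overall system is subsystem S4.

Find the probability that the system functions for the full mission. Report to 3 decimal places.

Parallel (pitch motor and limit switch): 1 − (1 − 0.90160)(1 − 0.89510) = 0.98968
Series ([0.98968] and pitch drive inverter): 0.98968 × 0.83000 = 0.82143
Parallel (battery backup unit and [0.82143]): 1 − (1 − 0.86520)(1 − 0.82143) = 0.97593
Series (blade encoder and [0.97593]): 0.75310 × 0.97593 = 0.735

0.735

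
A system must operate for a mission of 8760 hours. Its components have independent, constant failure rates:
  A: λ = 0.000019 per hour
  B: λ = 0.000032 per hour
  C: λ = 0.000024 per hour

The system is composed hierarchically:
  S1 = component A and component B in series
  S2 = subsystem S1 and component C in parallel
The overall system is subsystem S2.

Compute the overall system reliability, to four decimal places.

0.9317

R(A) = exp(−0.000019 × 8760) = 0.846674
R(B) = exp(−0.000032 × 8760) = 0.755542
R(C) = exp(−0.000024 × 8760) = 0.810390
Series (A and B): 0.846674 × 0.755542 = 0.639698
Parallel ([0.639698] and C): 1 − (1 − 0.639698)(1 − 0.810390) = 0.9317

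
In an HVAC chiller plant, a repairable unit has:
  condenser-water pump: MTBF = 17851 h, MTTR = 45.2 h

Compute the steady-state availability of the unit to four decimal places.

0.9975

A(condenser-water pump) = MTBF/(MTBF+MTTR) = 17851/(17851+45.2) = 0.9975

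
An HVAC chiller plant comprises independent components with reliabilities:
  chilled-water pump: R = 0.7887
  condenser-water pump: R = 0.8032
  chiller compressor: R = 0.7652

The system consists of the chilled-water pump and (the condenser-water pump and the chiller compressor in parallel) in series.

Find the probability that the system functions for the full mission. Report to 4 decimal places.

0.7523

Parallel (condenser-water pump and chiller compressor): 1 − (1 − 0.803200)(1 − 0.765200) = 0.953791
Series (chilled-water pump and [0.953791]): 0.788700 × 0.953791 = 0.7523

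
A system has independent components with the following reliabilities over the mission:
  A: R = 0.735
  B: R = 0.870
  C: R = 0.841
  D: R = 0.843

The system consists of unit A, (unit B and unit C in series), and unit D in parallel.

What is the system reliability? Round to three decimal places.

0.989

Series (B and C): 0.87000 × 0.84100 = 0.73167
Parallel (A, [0.73167], and D): 1 − (1 − 0.73500)(1 − 0.73167)(1 − 0.84300) = 0.989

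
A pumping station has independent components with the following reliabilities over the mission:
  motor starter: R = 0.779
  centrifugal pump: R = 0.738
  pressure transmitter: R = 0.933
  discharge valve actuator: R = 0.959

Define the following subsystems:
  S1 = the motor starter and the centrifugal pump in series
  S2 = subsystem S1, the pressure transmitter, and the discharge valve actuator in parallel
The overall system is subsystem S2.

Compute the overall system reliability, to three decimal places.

0.999

Series (motor starter and centrifugal pump): 0.77900 × 0.73800 = 0.57490
Parallel ([0.57490], pressure transmitter, and discharge valve actuator): 1 − (1 − 0.57490)(1 − 0.93300)(1 − 0.95900) = 0.999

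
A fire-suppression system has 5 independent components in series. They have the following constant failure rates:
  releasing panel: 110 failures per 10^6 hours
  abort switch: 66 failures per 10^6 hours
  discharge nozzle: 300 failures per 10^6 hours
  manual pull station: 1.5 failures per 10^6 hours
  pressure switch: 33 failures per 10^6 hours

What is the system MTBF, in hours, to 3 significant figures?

Series of exponential components: λ_sys = Σ λ_i
λ_sys = 0.00011 + 0.000066 + 0.00030 + 0.0000015 + 0.000033 = 5.1050e-04 /h
MTBF = 1 / λ_sys = 1960 h

1960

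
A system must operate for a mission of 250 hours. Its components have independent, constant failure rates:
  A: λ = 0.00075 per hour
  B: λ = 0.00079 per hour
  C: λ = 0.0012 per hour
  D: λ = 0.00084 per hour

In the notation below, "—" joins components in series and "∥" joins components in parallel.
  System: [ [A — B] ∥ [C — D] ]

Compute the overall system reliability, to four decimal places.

R(A) = exp(−0.00075 × 250) = 0.829029
R(B) = exp(−0.00079 × 250) = 0.820780
R(C) = exp(−0.0012 × 250) = 0.740818
R(D) = exp(−0.00084 × 250) = 0.810584
Series (A and B): 0.829029 × 0.820780 = 0.680450
Series (C and D): 0.740818 × 0.810584 = 0.600495
Parallel ([0.680450] and [0.600495]): 1 − (1 − 0.680450)(1 − 0.600495) = 0.8723

0.8723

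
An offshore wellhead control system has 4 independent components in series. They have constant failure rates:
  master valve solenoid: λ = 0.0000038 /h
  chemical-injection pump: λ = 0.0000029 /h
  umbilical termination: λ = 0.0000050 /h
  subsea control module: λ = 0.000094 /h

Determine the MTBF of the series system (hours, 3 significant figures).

9460

Series of exponential components: λ_sys = Σ λ_i
λ_sys = 0.0000038 + 0.0000029 + 0.0000050 + 0.000094 = 1.0570e-04 /h
MTBF = 1 / λ_sys = 9460 h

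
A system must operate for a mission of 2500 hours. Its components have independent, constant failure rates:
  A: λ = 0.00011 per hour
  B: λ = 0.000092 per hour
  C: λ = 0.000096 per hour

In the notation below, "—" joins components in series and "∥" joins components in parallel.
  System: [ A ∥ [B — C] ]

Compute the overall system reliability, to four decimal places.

R(A) = exp(−0.00011 × 2500) = 0.759572
R(B) = exp(−0.000092 × 2500) = 0.794534
R(C) = exp(−0.000096 × 2500) = 0.786628
Series (B and C): 0.794534 × 0.786628 = 0.625003
Parallel (A and [0.625003]): 1 − (1 − 0.759572)(1 − 0.625003) = 0.9098

0.9098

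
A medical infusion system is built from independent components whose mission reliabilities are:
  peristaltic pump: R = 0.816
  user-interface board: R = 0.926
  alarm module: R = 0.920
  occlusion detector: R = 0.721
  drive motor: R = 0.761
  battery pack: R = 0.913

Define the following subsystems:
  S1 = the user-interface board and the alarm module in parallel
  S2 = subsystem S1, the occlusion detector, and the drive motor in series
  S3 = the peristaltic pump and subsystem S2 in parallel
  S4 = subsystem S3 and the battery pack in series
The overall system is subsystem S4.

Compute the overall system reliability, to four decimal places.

Parallel (user-interface board and alarm module): 1 − (1 − 0.926000)(1 − 0.920000) = 0.994080
Series ([0.994080], occlusion detector, and drive motor): 0.994080 × 0.721000 × 0.761000 = 0.545433
Parallel (peristaltic pump and [0.545433]): 1 − (1 − 0.816000)(1 − 0.545433) = 0.916360
Series ([0.916360] and battery pack): 0.916360 × 0.913000 = 0.8366

0.8366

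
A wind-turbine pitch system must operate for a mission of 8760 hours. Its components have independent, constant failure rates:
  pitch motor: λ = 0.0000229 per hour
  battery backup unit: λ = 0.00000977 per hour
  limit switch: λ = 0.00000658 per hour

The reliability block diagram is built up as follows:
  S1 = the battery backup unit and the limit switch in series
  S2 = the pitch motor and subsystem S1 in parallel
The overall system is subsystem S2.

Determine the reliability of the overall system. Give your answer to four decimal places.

0.9757

R(pitch motor) = exp(−0.0000229 × 8760) = 0.818236
R(battery backup unit) = exp(−0.00000977 × 8760) = 0.917975
R(limit switch) = exp(−0.00000658 × 8760) = 0.943989
Series (battery backup unit and limit switch): 0.917975 × 0.943989 = 0.866558
Parallel (pitch motor and [0.866558]): 1 − (1 − 0.818236)(1 − 0.866558) = 0.9757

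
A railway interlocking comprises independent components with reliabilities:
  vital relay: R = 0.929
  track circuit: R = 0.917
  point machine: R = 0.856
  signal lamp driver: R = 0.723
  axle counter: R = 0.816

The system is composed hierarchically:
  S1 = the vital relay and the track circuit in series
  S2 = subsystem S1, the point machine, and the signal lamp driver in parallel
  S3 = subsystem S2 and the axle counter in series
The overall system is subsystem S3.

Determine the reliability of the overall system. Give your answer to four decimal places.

0.8112

Series (vital relay and track circuit): 0.929000 × 0.917000 = 0.851893
Parallel ([0.851893], point machine, and signal lamp driver): 1 − (1 − 0.851893)(1 − 0.856000)(1 − 0.723000) = 0.994092
Series ([0.994092] and axle counter): 0.994092 × 0.816000 = 0.8112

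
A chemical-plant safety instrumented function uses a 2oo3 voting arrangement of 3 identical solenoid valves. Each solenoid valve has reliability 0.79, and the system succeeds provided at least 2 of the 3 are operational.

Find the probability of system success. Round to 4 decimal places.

0.8862

R = Σ_{i=2}^{3} C(3,i) p^i (1−p)^{3−i} with p = 0.79
C(3,2)·0.79^2·0.21^1 = 0.393183
C(3,3)·0.79^3·0.21^0 = 0.493039
Sum = 0.8862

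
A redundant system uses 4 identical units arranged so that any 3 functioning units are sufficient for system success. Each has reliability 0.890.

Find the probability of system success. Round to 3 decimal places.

0.938

R = Σ_{i=3}^{4} C(4,i) p^i (1−p)^{4−i} with p = 0.890
C(4,3)·0.890^3·0.110^1 = 0.31019
C(4,4)·0.890^4·0.110^0 = 0.62742
Sum = 0.938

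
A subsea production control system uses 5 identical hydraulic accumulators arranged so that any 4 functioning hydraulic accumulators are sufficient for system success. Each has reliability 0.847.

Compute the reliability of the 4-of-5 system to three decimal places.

0.830

R = Σ_{i=4}^{5} C(5,i) p^i (1−p)^{5−i} with p = 0.847
C(5,4)·0.847^4·0.153^1 = 0.39373
C(5,5)·0.847^5·0.153^0 = 0.43593
Sum = 0.830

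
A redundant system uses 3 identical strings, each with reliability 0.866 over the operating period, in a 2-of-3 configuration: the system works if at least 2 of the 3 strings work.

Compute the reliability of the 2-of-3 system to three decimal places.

R = Σ_{i=2}^{3} C(3,i) p^i (1−p)^{3−i} with p = 0.866
C(3,2)·0.866^2·0.134^1 = 0.30148
C(3,3)·0.866^3·0.134^0 = 0.64946
Sum = 0.951

0.951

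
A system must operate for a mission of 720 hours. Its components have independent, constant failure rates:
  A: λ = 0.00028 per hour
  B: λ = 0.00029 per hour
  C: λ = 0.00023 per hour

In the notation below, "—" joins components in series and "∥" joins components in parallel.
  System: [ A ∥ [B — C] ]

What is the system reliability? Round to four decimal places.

R(A) = exp(−0.00028 × 720) = 0.817422
R(B) = exp(−0.00029 × 720) = 0.811558
R(C) = exp(−0.00023 × 720) = 0.847385
Series (B and C): 0.811558 × 0.847385 = 0.687702
Parallel (A and [0.687702]): 1 − (1 − 0.817422)(1 − 0.687702) = 0.9430

0.9430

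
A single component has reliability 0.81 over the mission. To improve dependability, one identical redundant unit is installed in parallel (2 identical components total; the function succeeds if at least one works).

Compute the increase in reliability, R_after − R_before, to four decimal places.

0.1539

R_before = 0.81
R_after = 1 − (1 − 0.81)^2 = 0.9639
ΔR = 0.9639 − 0.81 = 0.1539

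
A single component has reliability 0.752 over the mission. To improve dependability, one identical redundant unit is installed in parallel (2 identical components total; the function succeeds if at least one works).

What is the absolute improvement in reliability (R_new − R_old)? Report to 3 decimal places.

0.186

R_before = 0.752
R_after = 1 − (1 − 0.752)^2 = 0.938
ΔR = 0.938 − 0.752 = 0.186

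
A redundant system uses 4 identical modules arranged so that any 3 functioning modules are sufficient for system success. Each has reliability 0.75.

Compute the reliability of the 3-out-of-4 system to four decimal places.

0.7383

R = Σ_{i=3}^{4} C(4,i) p^i (1−p)^{4−i} with p = 0.75
C(4,3)·0.75^3·0.25^1 = 0.421875
C(4,4)·0.75^4·0.25^0 = 0.316406
Sum = 0.7383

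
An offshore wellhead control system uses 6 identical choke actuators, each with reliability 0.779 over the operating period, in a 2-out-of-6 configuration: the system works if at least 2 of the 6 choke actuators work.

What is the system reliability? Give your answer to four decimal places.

R = Σ_{i=2}^{6} C(6,i) p^i (1−p)^{6−i} with p = 0.779
C(6,2)·0.779^2·0.221^4 = 0.021714
C(6,3)·0.779^3·0.221^3 = 0.102051
C(6,4)·0.779^4·0.221^2 = 0.269790
C(6,5)·0.779^5·0.221^1 = 0.380392
C(6,6)·0.779^6·0.221^0 = 0.223473
Sum = 0.9974

0.9974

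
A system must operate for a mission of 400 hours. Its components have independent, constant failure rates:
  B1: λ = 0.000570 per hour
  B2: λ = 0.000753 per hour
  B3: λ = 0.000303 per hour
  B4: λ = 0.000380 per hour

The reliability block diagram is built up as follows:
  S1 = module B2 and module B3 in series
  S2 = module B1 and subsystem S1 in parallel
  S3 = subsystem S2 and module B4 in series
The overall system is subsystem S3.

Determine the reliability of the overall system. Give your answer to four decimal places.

R(B1) = exp(−0.000570 × 400) = 0.796124
R(B2) = exp(−0.000753 × 400) = 0.739930
R(B3) = exp(−0.000303 × 400) = 0.885857
R(B4) = exp(−0.000380 × 400) = 0.858988
Series (B2 and B3): 0.739930 × 0.885857 = 0.655472
Parallel (B1 and [0.655472]): 1 − (1 − 0.796124)(1 − 0.655472) = 0.929759
Series ([0.929759] and B4): 0.929759 × 0.858988 = 0.7987

0.7987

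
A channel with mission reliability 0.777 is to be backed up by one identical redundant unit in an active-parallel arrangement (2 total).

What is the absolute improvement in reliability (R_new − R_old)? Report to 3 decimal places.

0.173

R_before = 0.777
R_after = 1 − (1 − 0.777)^2 = 0.950
ΔR = 0.950 − 0.777 = 0.173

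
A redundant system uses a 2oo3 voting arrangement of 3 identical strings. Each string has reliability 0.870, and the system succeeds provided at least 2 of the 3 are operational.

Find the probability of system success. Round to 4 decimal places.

0.9537

R = Σ_{i=2}^{3} C(3,i) p^i (1−p)^{3−i} with p = 0.870
C(3,2)·0.870^2·0.130^1 = 0.295191
C(3,3)·0.870^3·0.130^0 = 0.658503
Sum = 0.9537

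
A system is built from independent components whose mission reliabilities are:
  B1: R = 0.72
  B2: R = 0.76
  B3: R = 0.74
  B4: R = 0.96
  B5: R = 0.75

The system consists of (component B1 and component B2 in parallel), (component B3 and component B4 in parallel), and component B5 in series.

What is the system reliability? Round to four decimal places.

0.6923

Parallel (B1 and B2): 1 − (1 − 0.720000)(1 − 0.760000) = 0.932800
Parallel (B3 and B4): 1 − (1 − 0.740000)(1 − 0.960000) = 0.989600
Series ([0.932800], [0.989600], and B5): 0.932800 × 0.989600 × 0.750000 = 0.6923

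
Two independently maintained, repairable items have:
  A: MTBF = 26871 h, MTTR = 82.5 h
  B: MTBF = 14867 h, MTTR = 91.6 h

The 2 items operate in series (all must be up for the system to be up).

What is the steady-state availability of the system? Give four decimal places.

0.9908

A(A) = MTBF/(MTBF+MTTR) = 26871/(26871+82.5) = 0.996939
A(B) = MTBF/(MTBF+MTTR) = 14867/(14867+91.6) = 0.993876
Series availability: 0.996939 × 0.993876 = 0.9908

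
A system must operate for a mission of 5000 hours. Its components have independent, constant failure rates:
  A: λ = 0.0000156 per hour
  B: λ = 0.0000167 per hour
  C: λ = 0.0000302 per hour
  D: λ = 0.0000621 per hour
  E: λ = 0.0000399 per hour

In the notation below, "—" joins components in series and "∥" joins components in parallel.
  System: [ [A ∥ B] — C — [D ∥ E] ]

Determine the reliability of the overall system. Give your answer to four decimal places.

R(A) = exp(−0.0000156 × 5000) = 0.924964
R(B) = exp(−0.0000167 × 5000) = 0.919891
R(C) = exp(−0.0000302 × 5000) = 0.859848
R(D) = exp(−0.0000621 × 5000) = 0.733080
R(E) = exp(−0.0000399 × 5000) = 0.819140
Parallel (A and B): 1 − (1 − 0.924964)(1 − 0.919891) = 0.993989
Parallel (D and E): 1 − (1 − 0.733080)(1 − 0.819140) = 0.951725
Series ([0.993989], C, and [0.951725]): 0.993989 × 0.859848 × 0.951725 = 0.8134

0.8134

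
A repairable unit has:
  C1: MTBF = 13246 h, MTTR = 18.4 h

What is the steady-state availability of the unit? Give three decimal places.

0.999

A(C1) = MTBF/(MTBF+MTTR) = 13246/(13246+18.4) = 0.999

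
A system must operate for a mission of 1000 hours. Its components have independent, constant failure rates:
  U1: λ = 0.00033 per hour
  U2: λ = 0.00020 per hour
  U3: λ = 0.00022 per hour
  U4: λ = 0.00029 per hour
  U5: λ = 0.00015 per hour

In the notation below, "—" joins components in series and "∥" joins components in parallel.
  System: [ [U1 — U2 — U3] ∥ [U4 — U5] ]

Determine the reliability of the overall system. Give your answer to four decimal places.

R(U1) = exp(−0.00033 × 1000) = 0.718924
R(U2) = exp(−0.00020 × 1000) = 0.818731
R(U3) = exp(−0.00022 × 1000) = 0.802519
R(U4) = exp(−0.00029 × 1000) = 0.748264
R(U5) = exp(−0.00015 × 1000) = 0.860708
Series (U1, U2, and U3): 0.718924 × 0.818731 × 0.802519 = 0.472367
Series (U4 and U5): 0.748264 × 0.860708 = 0.644037
Parallel ([0.472367] and [0.644037]): 1 − (1 − 0.472367)(1 − 0.644037) = 0.8122

0.8122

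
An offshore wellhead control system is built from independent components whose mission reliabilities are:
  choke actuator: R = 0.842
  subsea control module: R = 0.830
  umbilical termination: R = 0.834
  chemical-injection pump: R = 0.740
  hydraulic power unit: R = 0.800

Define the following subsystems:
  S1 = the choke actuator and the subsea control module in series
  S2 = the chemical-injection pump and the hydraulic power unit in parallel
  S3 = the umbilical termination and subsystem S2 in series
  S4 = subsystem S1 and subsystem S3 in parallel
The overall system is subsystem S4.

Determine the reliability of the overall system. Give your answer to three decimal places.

Series (choke actuator and subsea control module): 0.84200 × 0.83000 = 0.69886
Parallel (chemical-injection pump and hydraulic power unit): 1 − (1 − 0.74000)(1 − 0.80000) = 0.94800
Series (umbilical termination and [0.94800]): 0.83400 × 0.94800 = 0.79063
Parallel ([0.69886] and [0.79063]): 1 − (1 − 0.69886)(1 − 0.79063) = 0.937

0.937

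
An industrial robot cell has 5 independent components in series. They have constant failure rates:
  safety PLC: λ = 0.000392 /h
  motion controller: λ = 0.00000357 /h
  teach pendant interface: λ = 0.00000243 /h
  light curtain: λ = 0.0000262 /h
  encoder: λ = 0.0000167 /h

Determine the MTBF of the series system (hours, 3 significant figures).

2270

Series of exponential components: λ_sys = Σ λ_i
λ_sys = 0.000392 + 0.00000357 + 0.00000243 + 0.0000262 + 0.0000167 = 4.4090e-04 /h
MTBF = 1 / λ_sys = 2270 h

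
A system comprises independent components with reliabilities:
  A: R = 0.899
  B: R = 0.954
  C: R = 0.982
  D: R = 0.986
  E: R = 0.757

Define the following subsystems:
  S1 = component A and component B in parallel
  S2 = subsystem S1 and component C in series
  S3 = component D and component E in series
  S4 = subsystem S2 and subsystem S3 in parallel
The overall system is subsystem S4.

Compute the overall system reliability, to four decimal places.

0.9943

Parallel (A and B): 1 − (1 − 0.899000)(1 − 0.954000) = 0.995354
Series ([0.995354] and C): 0.995354 × 0.982000 = 0.977438
Series (D and E): 0.986000 × 0.757000 = 0.746402
Parallel ([0.977438] and [0.746402]): 1 − (1 − 0.977438)(1 − 0.746402) = 0.9943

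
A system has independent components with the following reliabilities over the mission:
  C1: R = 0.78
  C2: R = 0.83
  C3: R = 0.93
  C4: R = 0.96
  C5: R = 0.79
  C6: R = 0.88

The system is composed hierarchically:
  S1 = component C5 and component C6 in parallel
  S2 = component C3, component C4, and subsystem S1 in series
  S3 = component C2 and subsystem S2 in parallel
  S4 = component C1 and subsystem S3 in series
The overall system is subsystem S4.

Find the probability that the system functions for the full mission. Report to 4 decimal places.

0.7628

Parallel (C5 and C6): 1 − (1 − 0.790000)(1 − 0.880000) = 0.974800
Series (C3, C4, and [0.974800]): 0.930000 × 0.960000 × 0.974800 = 0.870301
Parallel (C2 and [0.870301]): 1 − (1 − 0.830000)(1 − 0.870301) = 0.977951
Series (C1 and [0.977951]): 0.780000 × 0.977951 = 0.7628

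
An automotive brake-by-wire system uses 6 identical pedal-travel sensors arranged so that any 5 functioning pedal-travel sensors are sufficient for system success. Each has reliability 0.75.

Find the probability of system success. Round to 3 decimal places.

R = Σ_{i=5}^{6} C(6,i) p^i (1−p)^{6−i} with p = 0.75
C(6,5)·0.75^5·0.25^1 = 0.35596
C(6,6)·0.75^6·0.25^0 = 0.17798
Sum = 0.534

0.534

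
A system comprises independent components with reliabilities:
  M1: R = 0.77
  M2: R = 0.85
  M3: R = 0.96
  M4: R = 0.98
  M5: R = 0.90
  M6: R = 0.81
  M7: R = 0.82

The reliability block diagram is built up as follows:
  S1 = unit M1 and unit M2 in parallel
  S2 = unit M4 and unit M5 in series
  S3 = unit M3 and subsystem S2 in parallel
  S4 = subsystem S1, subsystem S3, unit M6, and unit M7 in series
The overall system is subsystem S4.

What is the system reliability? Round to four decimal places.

Parallel (M1 and M2): 1 − (1 − 0.770000)(1 − 0.850000) = 0.965500
Series (M4 and M5): 0.980000 × 0.900000 = 0.882000
Parallel (M3 and [0.882000]): 1 − (1 − 0.960000)(1 − 0.882000) = 0.995280
Series ([0.965500], [0.995280], M6, and M7): 0.965500 × 0.995280 × 0.810000 × 0.820000 = 0.6383

0.6383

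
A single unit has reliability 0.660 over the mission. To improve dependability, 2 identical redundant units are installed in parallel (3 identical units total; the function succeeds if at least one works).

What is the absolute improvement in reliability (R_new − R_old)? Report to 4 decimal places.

R_before = 0.660
R_after = 1 − (1 − 0.660)^3 = 0.9607
ΔR = 0.9607 − 0.660 = 0.3007

0.3007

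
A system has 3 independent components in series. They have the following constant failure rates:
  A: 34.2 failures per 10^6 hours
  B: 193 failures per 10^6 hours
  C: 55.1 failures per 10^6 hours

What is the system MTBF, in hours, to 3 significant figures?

Series of exponential components: λ_sys = Σ λ_i
λ_sys = 0.0000342 + 0.000193 + 0.0000551 = 2.8230e-04 /h
MTBF = 1 / λ_sys = 3540 h

3540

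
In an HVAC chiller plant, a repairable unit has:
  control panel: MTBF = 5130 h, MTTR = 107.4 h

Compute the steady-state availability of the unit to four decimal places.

A(control panel) = MTBF/(MTBF+MTTR) = 5130/(5130+107.4) = 0.9795

0.9795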